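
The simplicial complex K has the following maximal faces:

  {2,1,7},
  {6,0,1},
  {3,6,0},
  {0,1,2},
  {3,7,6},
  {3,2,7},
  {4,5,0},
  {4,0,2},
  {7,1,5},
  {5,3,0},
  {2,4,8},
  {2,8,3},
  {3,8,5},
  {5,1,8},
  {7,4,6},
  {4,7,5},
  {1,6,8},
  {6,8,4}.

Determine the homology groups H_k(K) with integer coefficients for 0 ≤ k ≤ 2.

H_0 = Z,  H_1 = Z^2,  H_2 = Z.

Order the vertices as 0 < 1 < 2 < 3 < 4 < 5 < 6 < 7 < 8. Listing each simplex with vertices in this order, K has dimension 2 with simplices:

  0-simplices (9): [0], [1], [2], [3], [4], [5], [6], [7], [8]
  1-simplices (27): (27 of them)
  2-simplices (18): [0,1,2], [0,1,6], [0,2,4], [0,3,5], [0,3,6], [0,4,5], [1,2,7], [1,5,7], [1,5,8], [1,6,8], [2,3,7], [2,3,8], [2,4,8], [3,5,8], [3,6,7], [4,5,7], [4,6,7], [4,6,8]

Hence C_0 ≅ Z^9, C_1 ≅ Z^27, C_2 ≅ Z^18.

∂_1: C_1 → C_0 is given by ∂[p,q] = [q] − [p]. For instance
  ∂[4,8] = [8] − [4].
The 9×27 boundary matrix has rank 8 and Smith normal form diag(1,1,1,1,1,1,1,1).

The boundary map ∂_2: C_2 → C_1 acts by ∂[p,q,r] = [q,r] − [p,r] + [p,q]. For instance
  ∂[0,3,6] = [3,6] − [0,6] + [0,3],
  ∂[4,6,7] = [6,7] − [4,7] + [4,6].
This gives a 27×18 integer matrix of rank 17; reducing to Smith normal form yields diagonal entries (1,1,1,1,1,1,1,1,1,1,1,1,1,1,1,1,1).

Now H_k = ker ∂_k / im ∂_{k+1}, so:

  H_0: rank C_0 − rank ∂_1 = 9 − 8 = 1, and the invariant factors of ∂_1 are all 1, so H_0 ≅ Z.
  H_1: rank ker ∂_1 − rank ∂_2 = (27 − 8) − 17 = 2, and the invariant factors of ∂_2 are all 1, so H_1 ≅ Z^2.
  H_2: rank ker ∂_2 − rank ∂_3 = (18 − 17) − 0 = 1, and there is no ∂_3, so H_2 ≅ Z.

As a check, the Euler characteristic is 9 − 27 + 18 = 0, which agrees with 1 − 2 + 1 = 0.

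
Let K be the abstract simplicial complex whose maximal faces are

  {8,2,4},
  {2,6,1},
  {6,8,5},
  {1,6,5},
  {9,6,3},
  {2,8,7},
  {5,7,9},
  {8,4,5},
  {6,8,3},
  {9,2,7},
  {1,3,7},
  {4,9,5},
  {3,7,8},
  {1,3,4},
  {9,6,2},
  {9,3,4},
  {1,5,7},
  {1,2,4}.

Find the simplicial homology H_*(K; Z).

Take the total order 1 < 2 < 3 < 4 < 5 < 6 < 7 < 8 < 9 on the vertex set. Then K (dimension 2) consists of the simplices:

  0-simplices (9): [1], [2], [3], [4], [5], [6], [7], [8], [9]
  1-simplices (27): (27 of them)
  2-simplices (18): [1,2,4], [1,2,6], [1,3,4], [1,3,7], [1,5,6], [1,5,7], [2,4,8], [2,6,9], [2,7,8], [2,7,9], [3,4,9], [3,6,8], [3,6,9], [3,7,8], [4,5,8], [4,5,9], [5,6,8], [5,7,9]

so the chain groups are C_0 ≅ Z^9, C_1 ≅ Z^27, C_2 ≅ Z^18.

The boundary map ∂_1: C_1 → C_0 sends each edge [p,q] (with p < q) to q − p.
As a 9×27 matrix over Z this has rank 8, with invariant factors (1,1,1,1,1,1,1,1).

Boundary ∂_2: C_2 → C_1 sends each 2-simplex [p,q,r] to [q,r] − [p,r] + [p,q]. For instance
  ∂[2,6,9] = [6,9] − [2,9] + [2,6],
  ∂[3,6,8] = [6,8] − [3,8] + [3,6].
The 27×18 boundary matrix has rank 17 and Smith normal form diag(1,1,1,1,1,1,1,1,1,1,1,1,1,1,1,1,1).

Now H_k = ker ∂_k / im ∂_{k+1}, so:

  H_0: rank C_0 − rank ∂_1 = 9 − 8 = 1, and the invariant factors of ∂_1 are all 1, so H_0 = Z.
  H_1: rank ker ∂_1 − rank ∂_2 = (27 − 8) − 17 = 2, and the invariant factors of ∂_2 are all 1, so H_1 = Z^2.
  H_2: rank ker ∂_2 − rank ∂_3 = (18 − 17) − 0 = 1, and there is no ∂_3, so H_2 = Z.

As a check, the Euler characteristic is 9 − 27 + 18 = 0, which agrees with 1 − 2 + 1 = 0.

H_0 ≅ Z,  H_1 ≅ Z^2,  H_2 ≅ Z.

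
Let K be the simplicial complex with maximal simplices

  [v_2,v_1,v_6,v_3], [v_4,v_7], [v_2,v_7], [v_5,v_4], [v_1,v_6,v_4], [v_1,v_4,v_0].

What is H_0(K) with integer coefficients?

Order the vertices as v_0 < v_1 < v_2 < v_3 < v_4 < v_5 < v_6 < v_7. Listing each simplex with vertices in this order, K has dimension 3 with simplices:

  0-simplices (8): [v_0], [v_1], [v_2], [v_3], [v_4], [v_5], [v_6], [v_7]
  1-simplices (13): [v_0,v_1], [v_0,v_4], [v_1,v_2], [v_1,v_3], [v_1,v_4], [v_1,v_6], [v_2,v_3], [v_2,v_6], [v_2,v_7], [v_3,v_6], [v_4,v_5], [v_4,v_6], [v_4,v_7]
  2-simplices (6): [v_0,v_1,v_4], [v_1,v_2,v_3], [v_1,v_2,v_6], [v_1,v_3,v_6], [v_1,v_4,v_6], [v_2,v_3,v_6]
  3-simplices (1): [v_1,v_2,v_3,v_6]

so the chain groups are C_0 ≅ Z^8, C_1 ≅ Z^13, C_2 ≅ Z^6, C_3 ≅ Z^1.

∂_1: C_1 → C_0 is given by ∂[p,q] = [q] − [p]. For instance
  ∂[v_2,v_3] = [v_3] − [v_2].
The 8×13 boundary matrix has rank 7 and Smith normal form diag(1,1,1,1,1,1,1).

∂_2: C_2 → C_1 acts by ∂[p,q,r] = [q,r] − [p,r] + [p,q]. For instance
  ∂[v_1,v_2,v_6] = [v_2,v_6] − [v_1,v_6] + [v_1,v_2],
  ∂[v_1,v_2,v_3] = [v_2,v_3] − [v_1,v_3] + [v_1,v_2].
The 13×6 boundary matrix has rank 5 and Smith normal form diag(1,1,1,1,1).

The boundary map ∂_3: C_3 → C_2 sends each 3-simplex σ to the alternating sum Σ_i (−1)^i (σ with its i-th vertex removed). For instance
  ∂[v_1,v_2,v_3,v_6] = [v_2,v_3,v_6] − [v_1,v_3,v_6] + [v_1,v_2,v_6] − [v_1,v_2,v_3].
This gives a 6×1 integer matrix of rank 1; reducing to Smith normal form yields diagonal entries (1).

Computing H_k = (kernel of ∂_k) / (image of ∂_{k+1}):

  H_0: rank C_0 − rank ∂_1 = 8 − 7 = 1, and the invariant factors of ∂_1 are all 1, so H_0 ≅ Z.

H_0 ≅ Z.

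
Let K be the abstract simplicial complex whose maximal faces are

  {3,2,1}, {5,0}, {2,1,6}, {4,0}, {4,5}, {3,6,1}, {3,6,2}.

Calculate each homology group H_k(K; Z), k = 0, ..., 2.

Take the total order 0 < 1 < 2 < 3 < 4 < 5 < 6 on the vertex set. Then K (dimension 2) consists of the simplices:

  0-simplices (7): [0], [1], [2], [3], [4], [5], [6]
  1-simplices (9): [0,4], [0,5], [1,2], [1,3], [1,6], [2,3], [2,6], [3,6], [4,5]
  2-simplices (4): [1,2,3], [1,2,6], [1,3,6], [2,3,6]

so the chain groups are C_0 ≅ Z^7, C_1 ≅ Z^9, C_2 ≅ Z^4.

The boundary map ∂_1: C_1 → C_0 is given by ∂[p,q] = [q] − [p]. For instance
  ∂[0,5] = [5] − [0].
As a 7×9 matrix over Z this has rank 5, with invariant factors (1,1,1,1,1).

Boundary ∂_2: C_2 → C_1 sends each 2-simplex [p,q,r] to [q,r] − [p,r] + [p,q]. For instance
  ∂[2,3,6] = [3,6] − [2,6] + [2,3],
  ∂[1,2,6] = [2,6] − [1,6] + [1,2].
This gives a 9×4 integer matrix of rank 3; reducing to Smith normal form yields diagonal entries (1,1,1).

Reading off H_k = ker ∂_k / im ∂_{k+1}:

  H_0: rank C_0 − rank ∂_1 = 7 − 5 = 2, and the invariant factors of ∂_1 are all 1, so H_0 ≅ Z^2.
  H_1: rank ker ∂_1 − rank ∂_2 = (9 − 5) − 3 = 1, and the invariant factors of ∂_2 are all 1, so H_1 ≅ Z.
  H_2: rank ker ∂_2 − rank ∂_3 = (4 − 3) − 0 = 1, and there is no ∂_3, so H_2 ≅ Z.

H_0 ≅ Z^2,  H_1 ≅ Z,  H_2 ≅ Z.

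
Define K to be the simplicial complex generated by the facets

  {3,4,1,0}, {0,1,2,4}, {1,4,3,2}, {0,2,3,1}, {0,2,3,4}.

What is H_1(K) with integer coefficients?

H_1 ≅ 0.

We work with the vertex ordering 0 < 1 < 2 < 3 < 4. The simplices of K, each written with vertices in increasing order, are:

  0-simplices (5): [0], [1], [2], [3], [4]
  1-simplices (10): [0,1], [0,2], [0,3], [0,4], [1,2], [1,3], [1,4], [2,3], [2,4], [3,4]
  2-simplices (10): [0,1,2], [0,1,3], [0,1,4], [0,2,3], [0,2,4], [0,3,4], [1,2,3], [1,2,4], [1,3,4], [2,3,4]
  3-simplices (5): [0,1,2,3], [0,1,2,4], [0,1,3,4], [0,2,3,4], [1,2,3,4]

giving chain groups C_0 ≅ Z^5, C_1 ≅ Z^10, C_2 ≅ Z^10, C_3 ≅ Z^5.

∂_1: C_1 → C_0 sends each edge [p,q] (with p < q) to q − p.
The 5×10 boundary matrix has rank 4 and Smith normal form diag(1,1,1,1).

The boundary map ∂_2: C_2 → C_1 maps a triangle to the signed sum of its edges. For instance
  ∂[1,2,3] = [2,3] − [1,3] + [1,2],
  ∂[0,1,3] = [1,3] − [0,3] + [0,1].
The resulting 10×10 matrix has rank 6, and its Smith normal form has invariant factors (1,1,1,1,1,1).

∂_3: C_3 → C_2 sends each 3-simplex σ to the alternating sum Σ_i (−1)^i (σ with its i-th vertex removed). For instance
  ∂[0,1,3,4] = [1,3,4] − [0,3,4] + [0,1,4] − [0,1,3],
  ∂[1,2,3,4] = [2,3,4] − [1,3,4] + [1,2,4] − [1,2,3].
The resulting 10×5 matrix has rank 4, and its Smith normal form has invariant factors (1,1,1,1).

Now H_k = ker ∂_k / im ∂_{k+1}, so:

  H_1: rank ker ∂_1 − rank ∂_2 = (10 − 4) − 6 = 0, and the invariant factors of ∂_2 are all 1, so H_1 ≅ 0.

(K is a triangulation of the 3-sphere S^3.)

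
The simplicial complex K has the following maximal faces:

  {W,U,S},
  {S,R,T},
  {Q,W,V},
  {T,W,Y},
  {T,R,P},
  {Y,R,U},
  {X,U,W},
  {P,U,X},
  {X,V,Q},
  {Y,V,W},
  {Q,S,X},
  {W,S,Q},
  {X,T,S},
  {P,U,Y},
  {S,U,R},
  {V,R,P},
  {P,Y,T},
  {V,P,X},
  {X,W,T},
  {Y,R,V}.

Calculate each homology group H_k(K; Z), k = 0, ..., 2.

H_0 ≅ Z,  H_1 ≅ Z ⊕ Z_2,  H_2 = 0.

Take the total order P < Q < R < S < T < U < V < W < X < Y on the vertex set. Then K (dimension 2) consists of the simplices:

  0-simplices (10): P, Q, R, S, T, U, V, W, X, Y
  1-simplices (30): PR, PT, PU, PV, PX, PY, QS, QV, QW, QX, RS, RT, RU, RV, RY, ST, SU, SW, SX, TW, TX, TY, UW, UX, UY, VW, VX, VY, WX, WY
  2-simplices (20): PRT, PRV, PTY, PUX, PUY, PVX, QSW, QSX, QVW, QVX, RST, RSU, RUY, RVY, STX, SUW, TWX, TWY, UWX, VWY

so the chain groups are C_0 ≅ Z^10, C_1 ≅ Z^30, C_2 ≅ Z^20.

The boundary map ∂_1: C_1 → C_0 is given by ∂[p,q] = [q] − [p]. For instance
  ∂TX = X − T.
The resulting 10×30 matrix has rank 9, and its Smith normal form has invariant factors (1,1,1,1,1,1,1,1,1).

∂_2: C_2 → C_1 sends each 2-simplex [p,q,r] to [q,r] − [p,r] + [p,q]. For instance
  ∂UWX = WX − UX + UW,
  ∂QSX = SX − QX + QS.
The 30×20 boundary matrix has rank 20 and Smith normal form diag(1,1,1,1,1,1,1,1,1,1,1,1,1,1,1,1,1,1,1,2).

Now H_k = ker ∂_k / im ∂_{k+1}, so:

  H_0: rank C_0 − rank ∂_1 = 10 − 9 = 1, and the invariant factors of ∂_1 are all 1, so H_0 = Z.
  H_1: rank ker ∂_1 − rank ∂_2 = (30 − 9) − 20 = 1, and ∂_2 has invariant factor 2 > 1, so H_1 = Z ⊕ Z_2.
  H_2: rank ker ∂_2 − rank ∂_3 = (20 − 20) − 0 = 0, and there is no ∂_3, so H_2 = 0.

As a check, the Euler characteristic is 10 − 30 + 20 = 0, which agrees with 1 − 1 + 0 = 0.
(K is a triangulation of the Klein bottle.)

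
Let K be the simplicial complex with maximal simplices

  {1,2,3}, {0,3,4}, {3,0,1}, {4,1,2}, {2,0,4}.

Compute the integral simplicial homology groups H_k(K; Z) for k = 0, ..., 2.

H_0 = Z,  H_1 = Z,  H_2 = 0.

K has 5 vertices, 10 edges, 5 triangles.
rank ∂_0 = 0, rank ∂_1 = 4 ⇒ b_0 = 5 − 0 − 4 = 1; all invariant factors of ∂_1 are 1 so no torsion. So H_0 ≅ Z.
rank ∂_1 = 4, rank ∂_2 = 5 ⇒ b_1 = 10 − 4 − 5 = 1; all invariant factors of ∂_2 are 1 so no torsion. So H_1 ≅ Z.
rank ∂_2 = 5, rank ∂_3 = 0 ⇒ b_2 = 5 − 5 − 0 = 0. So H_2 ≅ 0.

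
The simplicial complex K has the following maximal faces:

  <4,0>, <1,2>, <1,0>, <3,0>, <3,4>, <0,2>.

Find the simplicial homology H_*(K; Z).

H_0 ≅ Z,  H_1 ≅ Z^2.

Fix the vertex order 0 < 1 < 2 < 3 < 4 and write every simplex with vertices in increasing order. Then dim K = 1 and the simplices of K are:

  0-simplices (5): [0], [1], [2], [3], [4]
  1-simplices (6): [0,1], [0,2], [0,3], [0,4], [1,2], [3,4]

Hence C_0 ≅ Z^5, C_1 ≅ Z^6.

Boundary ∂_1: C_1 → C_0 is given by ∂[p,q] = [q] − [p]. For instance
  ∂[0,3] = [3] − [0].
This gives a 5×6 integer matrix of rank 4; reducing to Smith normal form yields diagonal entries (1,1,1,1).

Computing H_k = (kernel of ∂_k) / (image of ∂_{k+1}):

  H_0: rank C_0 − rank ∂_1 = 5 − 4 = 1, and the invariant factors of ∂_1 are all 1, so H_0 = Z.
  H_1: rank ker ∂_1 − rank ∂_2 = (6 − 4) − 0 = 2, and there is no ∂_2, so H_1 = Z^2.

(K is a triangulation of a wedge of 2 circles.)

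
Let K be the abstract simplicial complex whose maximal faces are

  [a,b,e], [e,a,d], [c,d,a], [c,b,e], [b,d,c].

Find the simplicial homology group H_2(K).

Order the vertices as a < b < c < d < e. Listing each simplex with vertices in this order, K has dimension 2 with simplices:

  0-simplices (5): a, b, c, d, e
  1-simplices (10): ab, ac, ad, ae, bc, bd, be, cd, ce, de
  2-simplices (5): abe, acd, ade, bcd, bce

giving chain groups C_0 ≅ Z^5, C_1 ≅ Z^10, C_2 ≅ Z^5.

∂_1: C_1 → C_0 is given by ∂[p,q] = [q] − [p]. For instance
  ∂ac = c − a.
As a 5×10 matrix over Z this has rank 4, with invariant factors (1,1,1,1).

The boundary map ∂_2: C_2 → C_1 maps a triangle to the signed sum of its edges. For instance
  ∂bcd = cd − bd + bc,
  ∂bce = ce − be + bc.
As a 10×5 matrix over Z this has rank 5, with invariant factors (1,1,1,1,1).

Now H_k = ker ∂_k / im ∂_{k+1}, so:

  H_2: rank ker ∂_2 − rank ∂_3 = (5 − 5) − 0 = 0, and there is no ∂_3, so H_2 = 0.

(K is a triangulation of the Möbius band.)

H_2 ≅ 0.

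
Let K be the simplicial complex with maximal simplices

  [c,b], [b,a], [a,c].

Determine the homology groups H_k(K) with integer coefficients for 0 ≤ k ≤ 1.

H_0 ≅ Z,  H_1 ≅ Z.

Take the total order a < b < c on the vertex set. Then K (dimension 1) consists of the simplices:

  0-simplices (3): a, b, c
  1-simplices (3): ab, ac, bc

Hence C_0 ≅ Z^3, C_1 ≅ Z^3.

The boundary map ∂_1: C_1 → C_0 is given by ∂[p,q] = [q] − [p]. For instance
  ∂bc = c − b.
The 3×3 boundary matrix has rank 2 and Smith normal form diag(1,1).

Reading off H_k = ker ∂_k / im ∂_{k+1}:

  H_0: rank C_0 − rank ∂_1 = 3 − 2 = 1, and the invariant factors of ∂_1 are all 1, so H_0 ≅ Z.
  H_1: rank ker ∂_1 − rank ∂_2 = (3 − 2) − 0 = 1, and there is no ∂_2, so H_1 ≅ Z.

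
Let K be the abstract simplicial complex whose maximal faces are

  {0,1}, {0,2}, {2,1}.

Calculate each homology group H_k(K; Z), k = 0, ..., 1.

We work with the vertex ordering 0 < 1 < 2. The simplices of K, each written with vertices in increasing order, are:

  0-simplices (3): [0], [1], [2]
  1-simplices (3): [0,1], [0,2], [1,2]

giving chain groups C_0 ≅ Z^3, C_1 ≅ Z^3.

Boundary ∂_1: C_1 → C_0 sends each edge [p,q] (with p < q) to q − p. For instance
  ∂[0,2] = [2] − [0].
As a 3×3 matrix over Z this has rank 2, with invariant factors (1,1).

From H_k ≅ ker(∂_k) / im(∂_{k+1}) we obtain:

  H_0: rank C_0 − rank ∂_1 = 3 − 2 = 1, and the invariant factors of ∂_1 are all 1, so H_0 = Z.
  H_1: rank ker ∂_1 − rank ∂_2 = (3 − 2) − 0 = 1, and there is no ∂_2, so H_1 = Z.

As a check, the Euler characteristic is 3 − 3 = 0, which agrees with 1 − 1 = 0.

H_0 = Z,  H_1 = Z.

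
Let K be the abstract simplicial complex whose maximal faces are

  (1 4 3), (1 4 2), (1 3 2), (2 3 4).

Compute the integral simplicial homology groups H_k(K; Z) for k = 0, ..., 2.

H_0 = Z,  H_1 = 0,  H_2 = Z.

Order the vertices as 1 < 2 < 3 < 4. Listing each simplex with vertices in this order, K has dimension 2 with simplices:

  0-simplices (4): [1], [2], [3], [4]
  1-simplices (6): [1,2], [1,3], [1,4], [2,3], [2,4], [3,4]
  2-simplices (4): [1,2,3], [1,2,4], [1,3,4], [2,3,4]

giving chain groups C_0 ≅ Z^4, C_1 ≅ Z^6, C_2 ≅ Z^4.

Boundary ∂_1: C_1 → C_0 is given by ∂[p,q] = [q] − [p]. For instance
  ∂[2,4] = [4] − [2].
The resulting 4×6 matrix has rank 3, and its Smith normal form has invariant factors (1,1,1).

The boundary map ∂_2: C_2 → C_1 maps a triangle to the signed sum of its edges. For instance
  ∂[1,2,4] = [2,4] − [1,4] + [1,2],
  ∂[1,2,3] = [2,3] − [1,3] + [1,2].
The 6×4 boundary matrix has rank 3 and Smith normal form diag(1,1,1).

Reading off H_k = ker ∂_k / im ∂_{k+1}:

  H_0: rank C_0 − rank ∂_1 = 4 − 3 = 1, and the invariant factors of ∂_1 are all 1, so H_0 ≅ Z.
  H_1: rank ker ∂_1 − rank ∂_2 = (6 − 3) − 3 = 0, and the invariant factors of ∂_2 are all 1, so H_1 ≅ 0.
  H_2: rank ker ∂_2 − rank ∂_3 = (4 − 3) − 0 = 1, and there is no ∂_3, so H_2 ≅ Z.

As a check, the Euler characteristic is 4 − 6 + 4 = 2, which agrees with 1 − 0 + 1 = 2.
(K is a triangulation of the 2-sphere S^2.)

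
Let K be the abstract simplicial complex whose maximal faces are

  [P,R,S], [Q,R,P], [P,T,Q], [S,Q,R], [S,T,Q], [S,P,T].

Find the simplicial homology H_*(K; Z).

We work with the vertex ordering P < Q < R < S < T. The simplices of K, each written with vertices in increasing order, are:

  0-simplices (5): P, Q, R, S, T
  1-simplices (9): PQ, PR, PS, PT, QR, QS, QT, RS, ST
  2-simplices (6): PQR, PQT, PRS, PST, QRS, QST

Hence C_0 ≅ Z^5, C_1 ≅ Z^9, C_2 ≅ Z^6.

Boundary ∂_1: C_1 → C_0 maps an edge to its endpoints' difference, ∂[p,q] = q − p.
The resulting 5×9 matrix has rank 4, and its Smith normal form has invariant factors (1,1,1,1).

The boundary map ∂_2: C_2 → C_1 maps a triangle to the signed sum of its edges. For instance
  ∂PQT = QT − PT + PQ,
  ∂QST = ST − QT + QS.
The resulting 9×6 matrix has rank 5, and its Smith normal form has invariant factors (1,1,1,1,1).

Computing H_k = (kernel of ∂_k) / (image of ∂_{k+1}):

  H_0: rank C_0 − rank ∂_1 = 5 − 4 = 1, and the invariant factors of ∂_1 are all 1, so H_0 = Z.
  H_1: rank ker ∂_1 − rank ∂_2 = (9 − 4) − 5 = 0, and the invariant factors of ∂_2 are all 1, so H_1 = 0.
  H_2: rank ker ∂_2 − rank ∂_3 = (6 − 5) − 0 = 1, and there is no ∂_3, so H_2 = Z.

(K is a triangulation of the 2-sphere S^2.)

H_0 = Z,  H_1 = 0,  H_2 = Z.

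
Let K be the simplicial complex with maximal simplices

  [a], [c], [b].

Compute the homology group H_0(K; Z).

Take the total order a < b < c on the vertex set. Then K (dimension 0) consists of the simplices:

  0-simplices (3): a, b, c

Hence C_0 ≅ Z^3.

Computing H_k = (kernel of ∂_k) / (image of ∂_{k+1}):

  H_0: rank C_0 − rank ∂_1 = 3 − 0 = 3, and there is no ∂_1, so H_0 ≅ Z^3.

H_0 ≅ Z^3.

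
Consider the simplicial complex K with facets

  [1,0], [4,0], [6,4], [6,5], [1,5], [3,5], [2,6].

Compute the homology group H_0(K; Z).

Order the vertices as 0 < 1 < 2 < 3 < 4 < 5 < 6. Listing each simplex with vertices in this order, K has dimension 1 with simplices:

  0-simplices (7): [0], [1], [2], [3], [4], [5], [6]
  1-simplices (7): [0,1], [0,4], [1,5], [2,6], [3,5], [4,6], [5,6]

Hence C_0 ≅ Z^7, C_1 ≅ Z^7.

∂_1: C_1 → C_0 is given by ∂[p,q] = [q] − [p].
The resulting 7×7 matrix has rank 6, and its Smith normal form has invariant factors (1,1,1,1,1,1).

Reading off H_k = ker ∂_k / im ∂_{k+1}:

  H_0: rank C_0 − rank ∂_1 = 7 − 6 = 1, and the invariant factors of ∂_1 are all 1, so H_0 ≅ Z.

H_0 ≅ Z.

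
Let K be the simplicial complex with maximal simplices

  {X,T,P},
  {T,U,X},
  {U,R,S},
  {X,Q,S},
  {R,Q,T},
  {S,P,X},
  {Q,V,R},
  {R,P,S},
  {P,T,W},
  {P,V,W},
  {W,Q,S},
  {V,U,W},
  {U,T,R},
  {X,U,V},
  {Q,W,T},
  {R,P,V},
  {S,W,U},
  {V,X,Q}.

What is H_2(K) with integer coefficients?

H_2 ≅ Z.

Take the total order P < Q < R < S < T < U < V < W < X on the vertex set. Then K (dimension 2) consists of the simplices:

  0-simplices (9): P, Q, R, S, T, U, V, W, X
  1-simplices (27): PR, PS, PT, PV, PW, PX, QR, QS, QT, QV, QW, QX, RS, RT, RU, RV, SU, SW, SX, TU, TW, TX, UV, UW, UX, VW, VX
  2-simplices (18): PRS, PRV, PSX, PTW, PTX, PVW, QRT, QRV, QSW, QSX, QTW, QVX, RSU, RTU, SUW, TUX, UVW, UVX

giving chain groups C_0 ≅ Z^9, C_1 ≅ Z^27, C_2 ≅ Z^18.

The boundary map ∂_1: C_1 → C_0 sends each edge [p,q] (with p < q) to q − p.
The resulting 9×27 matrix has rank 8, and its Smith normal form has invariant factors (1,1,1,1,1,1,1,1).

Boundary ∂_2: C_2 → C_1 acts by ∂[p,q,r] = [q,r] − [p,r] + [p,q]. For instance
  ∂UVW = VW − UW + UV,
  ∂PVW = VW − PW + PV.
The 27×18 boundary matrix has rank 17 and Smith normal form diag(1,1,1,1,1,1,1,1,1,1,1,1,1,1,1,1,1).

Computing H_k = (kernel of ∂_k) / (image of ∂_{k+1}):

  H_2: rank ker ∂_2 − rank ∂_3 = (18 − 17) − 0 = 1, and there is no ∂_3, so H_2 ≅ Z.

(K is a triangulation of the torus T^2.)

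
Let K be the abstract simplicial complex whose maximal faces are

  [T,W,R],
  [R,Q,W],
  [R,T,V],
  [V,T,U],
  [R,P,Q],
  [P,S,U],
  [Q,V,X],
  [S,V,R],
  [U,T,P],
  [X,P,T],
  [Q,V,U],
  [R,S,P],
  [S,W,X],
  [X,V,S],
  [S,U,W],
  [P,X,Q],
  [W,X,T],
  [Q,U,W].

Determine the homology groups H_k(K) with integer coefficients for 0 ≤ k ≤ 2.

We work with the vertex ordering P < Q < R < S < T < U < V < W < X. The simplices of K, each written with vertices in increasing order, are:

  0-simplices (9): P, Q, R, S, T, U, V, W, X
  1-simplices (27): PQ, PR, PS, PT, PU, PX, QR, QU, QV, QW, QX, RS, RT, RV, RW, SU, SV, SW, SX, TU, TV, TW, TX, UV, UW, VX, WX
  2-simplices (18): PQR, PQX, PRS, PSU, PTU, PTX, QRW, QUV, QUW, QVX, RSV, RTV, RTW, SUW, SVX, SWX, TUV, TWX

so the chain groups are C_0 ≅ Z^9, C_1 ≅ Z^27, C_2 ≅ Z^18.

∂_1: C_1 → C_0 is given by ∂[p,q] = [q] − [p].
As a 9×27 matrix over Z this has rank 8, with invariant factors (1,1,1,1,1,1,1,1).

∂_2: C_2 → C_1 acts by ∂[p,q,r] = [q,r] − [p,r] + [p,q]. For instance
  ∂PRS = RS − PS + PR,
  ∂PQX = QX − PX + PQ.
The 27×18 boundary matrix has rank 17 and Smith normal form diag(1,1,1,1,1,1,1,1,1,1,1,1,1,1,1,1,1).

Reading off H_k = ker ∂_k / im ∂_{k+1}:

  H_0: rank C_0 − rank ∂_1 = 9 − 8 = 1, and the invariant factors of ∂_1 are all 1, so H_0 ≅ Z.
  H_1: rank ker ∂_1 − rank ∂_2 = (27 − 8) − 17 = 2, and the invariant factors of ∂_2 are all 1, so H_1 ≅ Z^2.
  H_2: rank ker ∂_2 − rank ∂_3 = (18 − 17) − 0 = 1, and there is no ∂_3, so H_2 ≅ Z.

(K is a triangulation of the torus T^2.)

H_0 = Z,  H_1 = Z^2,  H_2 = Z.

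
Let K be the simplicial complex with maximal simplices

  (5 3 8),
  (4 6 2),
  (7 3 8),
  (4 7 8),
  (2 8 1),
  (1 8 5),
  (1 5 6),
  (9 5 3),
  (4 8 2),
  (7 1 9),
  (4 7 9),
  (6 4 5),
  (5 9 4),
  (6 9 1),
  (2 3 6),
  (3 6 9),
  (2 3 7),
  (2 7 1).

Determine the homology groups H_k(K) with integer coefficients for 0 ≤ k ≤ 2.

We work with the vertex ordering 1 < 2 < 3 < 4 < 5 < 6 < 7 < 8 < 9. The simplices of K, each written with vertices in increasing order, are:

  0-simplices (9): [1], [2], [3], [4], [5], [6], [7], [8], [9]
  1-simplices (27): (27 of them)
  2-simplices (18): [1,2,7], [1,2,8], [1,5,6], [1,5,8], [1,6,9], [1,7,9], [2,3,6], [2,3,7], [2,4,6], [2,4,8], [3,5,8], [3,5,9], [3,6,9], [3,7,8], [4,5,6], [4,5,9], [4,7,8], [4,7,9]

Hence C_0 ≅ Z^9, C_1 ≅ Z^27, C_2 ≅ Z^18.

Boundary ∂_1: C_1 → C_0 maps an edge to its endpoints' difference, ∂[p,q] = q − p. For instance
  ∂[1,2] = [2] − [1].
The resulting 9×27 matrix has rank 8, and its Smith normal form has invariant factors (1,1,1,1,1,1,1,1).

The boundary map ∂_2: C_2 → C_1 sends each 2-simplex [p,q,r] to [q,r] − [p,r] + [p,q]. For instance
  ∂[4,5,9] = [5,9] − [4,9] + [4,5],
  ∂[3,5,9] = [5,9] − [3,9] + [3,5].
The resulting 27×18 matrix has rank 18, and its Smith normal form has invariant factors (1,1,1,1,1,1,1,1,1,1,1,1,1,1,1,1,1,2).

Computing H_k = (kernel of ∂_k) / (image of ∂_{k+1}):

  H_0: rank C_0 − rank ∂_1 = 9 − 8 = 1, and the invariant factors of ∂_1 are all 1, so H_0 = Z.
  H_1: rank ker ∂_1 − rank ∂_2 = (27 − 8) − 18 = 1, and ∂_2 has invariant factor 2 > 1, so H_1 = Z ⊕ Z_2.
  H_2: rank ker ∂_2 − rank ∂_3 = (18 − 18) − 0 = 0, and there is no ∂_3, so H_2 = 0.

As a check, the Euler characteristic is 9 − 27 + 18 = 0, which agrees with 1 − 1 + 0 = 0.

H_0 ≅ Z,  H_1 ≅ Z ⊕ Z_2,  H_2 = 0.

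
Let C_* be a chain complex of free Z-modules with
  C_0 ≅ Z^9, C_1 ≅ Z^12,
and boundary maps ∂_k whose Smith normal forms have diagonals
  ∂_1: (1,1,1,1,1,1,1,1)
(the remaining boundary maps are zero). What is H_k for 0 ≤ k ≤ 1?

H_0 = Z,  H_1 = Z^4.

H_0: b_0 = 9 − 0 − 8 = 1; torsion from ∂_1 factors > 1: none. So H_0 = Z.
H_1: b_1 = 12 − 8 − 0 = 4; torsion from ∂_2 factors > 1: none. So H_1 = Z^4.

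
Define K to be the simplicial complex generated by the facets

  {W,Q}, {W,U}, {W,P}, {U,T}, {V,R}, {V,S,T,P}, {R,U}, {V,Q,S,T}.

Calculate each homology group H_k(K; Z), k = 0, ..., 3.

We work with the vertex ordering P < Q < R < S < T < U < V < W. The simplices of K, each written with vertices in increasing order, are:

  0-simplices (8): P, Q, R, S, T, U, V, W
  1-simplices (15): PS, PT, PV, PW, QS, QT, QV, QW, RU, RV, ST, SV, TU, TV, UW
  2-simplices (7): PST, PSV, PTV, QST, QSV, QTV, STV
  3-simplices (2): PSTV, QSTV

so the chain groups are C_0 ≅ Z^8, C_1 ≅ Z^15, C_2 ≅ Z^7, C_3 ≅ Z^2.

The boundary map ∂_1: C_1 → C_0 sends each edge [p,q] (with p < q) to q − p. For instance
  ∂QT = T − Q.
As a 8×15 matrix over Z this has rank 7, with invariant factors (1,1,1,1,1,1,1).

The boundary map ∂_2: C_2 → C_1 sends each 2-simplex [p,q,r] to [q,r] − [p,r] + [p,q]. For instance
  ∂PST = ST − PT + PS,
  ∂PSV = SV − PV + PS.
This gives a 15×7 integer matrix of rank 5; reducing to Smith normal form yields diagonal entries (1,1,1,1,1).

The boundary map ∂_3: C_3 → C_2 sends each 3-simplex σ to the alternating sum Σ_i (−1)^i (σ with its i-th vertex removed). For instance
  ∂QSTV = STV − QTV + QSV − QST,
  ∂PSTV = STV − PTV + PSV − PST.
As a 7×2 matrix over Z this has rank 2, with invariant factors (1,1).

Now H_k = ker ∂_k / im ∂_{k+1}, so:

  H_0: rank C_0 − rank ∂_1 = 8 − 7 = 1, and the invariant factors of ∂_1 are all 1, so H_0 = Z.
  H_1: rank ker ∂_1 − rank ∂_2 = (15 − 7) − 5 = 3, and the invariant factors of ∂_2 are all 1, so H_1 = Z^3.
  H_2: rank ker ∂_2 − rank ∂_3 = (7 − 5) − 2 = 0, and the invariant factors of ∂_3 are all 1, so H_2 = 0.
  H_3: rank ker ∂_3 − rank ∂_4 = (2 − 2) − 0 = 0, and there is no ∂_4, so H_3 = 0.

As a check, the Euler characteristic is 8 − 15 + 7 − 2 = -2, which agrees with 1 − 3 + 0 − 0 = -2.

H_0 = Z,  H_1 = Z^3,  H_2 = 0,  H_3 = 0.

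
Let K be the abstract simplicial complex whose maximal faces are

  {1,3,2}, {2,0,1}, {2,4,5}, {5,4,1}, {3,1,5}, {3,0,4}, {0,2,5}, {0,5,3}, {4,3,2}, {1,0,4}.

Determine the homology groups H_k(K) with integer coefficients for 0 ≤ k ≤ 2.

We work with the vertex ordering 0 < 1 < 2 < 3 < 4 < 5. The simplices of K, each written with vertices in increasing order, are:

  0-simplices (6): [0], [1], [2], [3], [4], [5]
  1-simplices (15): [0,1], [0,2], [0,3], [0,4], [0,5], [1,2], [1,3], [1,4], [1,5], [2,3], [2,4], [2,5], [3,4], [3,5], [4,5]
  2-simplices (10): [0,1,2], [0,1,4], [0,2,5], [0,3,4], [0,3,5], [1,2,3], [1,3,5], [1,4,5], [2,3,4], [2,4,5]

giving chain groups C_0 ≅ Z^6, C_1 ≅ Z^15, C_2 ≅ Z^10.

∂_1: C_1 → C_0 sends each edge [p,q] (with p < q) to q − p. For instance
  ∂[0,4] = [4] − [0].
The 6×15 boundary matrix has rank 5 and Smith normal form diag(1,1,1,1,1).

∂_2: C_2 → C_1 sends each 2-simplex [p,q,r] to [q,r] − [p,r] + [p,q]. For instance
  ∂[2,3,4] = [3,4] − [2,4] + [2,3],
  ∂[1,4,5] = [4,5] − [1,5] + [1,4].
As a 15×10 matrix over Z this has rank 10, with invariant factors (1,1,1,1,1,1,1,1,1,2).

Now H_k = ker ∂_k / im ∂_{k+1}, so:

  H_0: rank C_0 − rank ∂_1 = 6 − 5 = 1, and the invariant factors of ∂_1 are all 1, so H_0 ≅ Z.
  H_1: rank ker ∂_1 − rank ∂_2 = (15 − 5) − 10 = 0, and ∂_2 has invariant factor 2 > 1, so H_1 ≅ Z_2.
  H_2: rank ker ∂_2 − rank ∂_3 = (10 − 10) − 0 = 0, and there is no ∂_3, so H_2 ≅ 0.

H_0 ≅ Z,  H_1 ≅ Z_2,  H_2 = 0.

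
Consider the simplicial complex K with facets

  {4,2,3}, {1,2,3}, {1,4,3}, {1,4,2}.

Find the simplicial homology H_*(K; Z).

Order the vertices as 1 < 2 < 3 < 4. Listing each simplex with vertices in this order, K has dimension 2 with simplices:

  0-simplices (4): [1], [2], [3], [4]
  1-simplices (6): [1,2], [1,3], [1,4], [2,3], [2,4], [3,4]
  2-simplices (4): [1,2,3], [1,2,4], [1,3,4], [2,3,4]

Hence C_0 ≅ Z^4, C_1 ≅ Z^6, C_2 ≅ Z^4.

The boundary map ∂_1: C_1 → C_0 is given by ∂[p,q] = [q] − [p]. For instance
  ∂[2,4] = [4] − [2].
As a 4×6 matrix over Z this has rank 3, with invariant factors (1,1,1).

Boundary ∂_2: C_2 → C_1 sends each 2-simplex [p,q,r] to [q,r] − [p,r] + [p,q]. For instance
  ∂[1,3,4] = [3,4] − [1,4] + [1,3],
  ∂[1,2,3] = [2,3] − [1,3] + [1,2].
As a 6×4 matrix over Z this has rank 3, with invariant factors (1,1,1).

Computing H_k = (kernel of ∂_k) / (image of ∂_{k+1}):

  H_0: rank C_0 − rank ∂_1 = 4 − 3 = 1, and the invariant factors of ∂_1 are all 1, so H_0 = Z.
  H_1: rank ker ∂_1 − rank ∂_2 = (6 − 3) − 3 = 0, and the invariant factors of ∂_2 are all 1, so H_1 = 0.
  H_2: rank ker ∂_2 − rank ∂_3 = (4 − 3) − 0 = 1, and there is no ∂_3, so H_2 = Z.

As a check, the Euler characteristic is 4 − 6 + 4 = 2, which agrees with 1 − 0 + 1 = 2.
(K is a triangulation of the 2-sphere S^2.)

H_0 ≅ Z,  H_1 = 0,  H_2 ≅ Z.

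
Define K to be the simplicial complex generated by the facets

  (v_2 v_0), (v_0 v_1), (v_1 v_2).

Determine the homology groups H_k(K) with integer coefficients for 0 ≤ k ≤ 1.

Fix the vertex order v_0 < v_1 < v_2 and write every simplex with vertices in increasing order. Then dim K = 1 and the simplices of K are:

  0-simplices (3): [v_0], [v_1], [v_2]
  1-simplices (3): [v_0,v_1], [v_0,v_2], [v_1,v_2]

giving chain groups C_0 ≅ Z^3, C_1 ≅ Z^3.

Boundary ∂_1: C_1 → C_0 is given by ∂[p,q] = [q] − [p].
As a 3×3 matrix over Z this has rank 2, with invariant factors (1,1).

Computing H_k = (kernel of ∂_k) / (image of ∂_{k+1}):

  H_0: rank C_0 − rank ∂_1 = 3 − 2 = 1, and the invariant factors of ∂_1 are all 1, so H_0 ≅ Z.
  H_1: rank ker ∂_1 − rank ∂_2 = (3 − 2) − 0 = 1, and there is no ∂_2, so H_1 ≅ Z.

As a check, the Euler characteristic is 3 − 3 = 0, which agrees with 1 − 1 = 0.

H_0 = Z,  H_1 = Z.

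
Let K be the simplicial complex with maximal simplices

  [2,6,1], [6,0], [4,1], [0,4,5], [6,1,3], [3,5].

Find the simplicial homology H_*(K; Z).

H_0 ≅ Z,  H_1 ≅ Z^2,  H_2 = 0.

Take the total order 0 < 1 < 2 < 3 < 4 < 5 < 6 on the vertex set. Then K (dimension 2) consists of the simplices:

  0-simplices (7): [0], [1], [2], [3], [4], [5], [6]
  1-simplices (11): [0,4], [0,5], [0,6], [1,2], [1,3], [1,4], [1,6], [2,6], [3,5], [3,6], [4,5]
  2-simplices (3): [0,4,5], [1,2,6], [1,3,6]

giving chain groups C_0 ≅ Z^7, C_1 ≅ Z^11, C_2 ≅ Z^3.

The boundary map ∂_1: C_1 → C_0 sends each edge [p,q] (with p < q) to q − p. For instance
  ∂[1,4] = [4] − [1].
The resulting 7×11 matrix has rank 6, and its Smith normal form has invariant factors (1,1,1,1,1,1).

∂_2: C_2 → C_1 maps a triangle to the signed sum of its edges. For instance
  ∂[1,3,6] = [3,6] − [1,6] + [1,3],
  ∂[1,2,6] = [2,6] − [1,6] + [1,2].
This gives a 11×3 integer matrix of rank 3; reducing to Smith normal form yields diagonal entries (1,1,1).

Reading off H_k = ker ∂_k / im ∂_{k+1}:

  H_0: rank C_0 − rank ∂_1 = 7 − 6 = 1, and the invariant factors of ∂_1 are all 1, so H_0 = Z.
  H_1: rank ker ∂_1 − rank ∂_2 = (11 − 6) − 3 = 2, and the invariant factors of ∂_2 are all 1, so H_1 = Z^2.
  H_2: rank ker ∂_2 − rank ∂_3 = (3 − 3) − 0 = 0, and there is no ∂_3, so H_2 = 0.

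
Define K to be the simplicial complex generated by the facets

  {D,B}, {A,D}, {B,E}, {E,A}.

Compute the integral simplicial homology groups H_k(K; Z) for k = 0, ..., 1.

Take the total order A < B < D < E on the vertex set. Then K (dimension 1) consists of the simplices:

  0-simplices (4): A, B, D, E
  1-simplices (4): AD, AE, BD, BE

Hence C_0 ≅ Z^4, C_1 ≅ Z^4.

The boundary map ∂_1: C_1 → C_0 is given by ∂[p,q] = [q] − [p].
This gives a 4×4 integer matrix of rank 3; reducing to Smith normal form yields diagonal entries (1,1,1).

From H_k ≅ ker(∂_k) / im(∂_{k+1}) we obtain:

  H_0: rank C_0 − rank ∂_1 = 4 − 3 = 1, and the invariant factors of ∂_1 are all 1, so H_0 = Z.
  H_1: rank ker ∂_1 − rank ∂_2 = (4 − 3) − 0 = 1, and there is no ∂_2, so H_1 = Z.

(K is a triangulation of the circle S^1.)

H_0 ≅ Z,  H_1 ≅ Z.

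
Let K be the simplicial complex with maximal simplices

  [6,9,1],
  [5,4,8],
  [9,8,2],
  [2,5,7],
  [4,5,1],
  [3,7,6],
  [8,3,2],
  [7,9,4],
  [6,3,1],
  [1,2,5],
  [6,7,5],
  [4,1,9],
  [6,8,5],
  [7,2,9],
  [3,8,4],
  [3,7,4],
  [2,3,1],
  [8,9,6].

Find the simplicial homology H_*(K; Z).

H_0 ≅ Z,  H_1 ≅ Z^2,  H_2 ≅ Z.

Take the total order 1 < 2 < 3 < 4 < 5 < 6 < 7 < 8 < 9 on the vertex set. Then K (dimension 2) consists of the simplices:

  0-simplices (9): [1], [2], [3], [4], [5], [6], [7], [8], [9]
  1-simplices (27): (27 of them)
  2-simplices (18): [1,2,3], [1,2,5], [1,3,6], [1,4,5], [1,4,9], [1,6,9], [2,3,8], [2,5,7], [2,7,9], [2,8,9], [3,4,7], [3,4,8], [3,6,7], [4,5,8], [4,7,9], [5,6,7], [5,6,8], [6,8,9]

so the chain groups are C_0 ≅ Z^9, C_1 ≅ Z^27, C_2 ≅ Z^18.

The boundary map ∂_1: C_1 → C_0 sends each edge [p,q] (with p < q) to q − p. For instance
  ∂[1,3] = [3] − [1].
The resulting 9×27 matrix has rank 8, and its Smith normal form has invariant factors (1,1,1,1,1,1,1,1).

∂_2: C_2 → C_1 acts by ∂[p,q,r] = [q,r] − [p,r] + [p,q]. For instance
  ∂[3,6,7] = [6,7] − [3,7] + [3,6],
  ∂[1,4,9] = [4,9] − [1,9] + [1,4].
The 27×18 boundary matrix has rank 17 and Smith normal form diag(1,1,1,1,1,1,1,1,1,1,1,1,1,1,1,1,1).

Computing H_k = (kernel of ∂_k) / (image of ∂_{k+1}):

  H_0: rank C_0 − rank ∂_1 = 9 − 8 = 1, and the invariant factors of ∂_1 are all 1, so H_0 ≅ Z.
  H_1: rank ker ∂_1 − rank ∂_2 = (27 − 8) − 17 = 2, and the invariant factors of ∂_2 are all 1, so H_1 ≅ Z^2.
  H_2: rank ker ∂_2 − rank ∂_3 = (18 − 17) − 0 = 1, and there is no ∂_3, so H_2 ≅ Z.

As a check, the Euler characteristic is 9 − 27 + 18 = 0, which agrees with 1 − 2 + 1 = 0.
(K is a triangulation of the torus T^2.)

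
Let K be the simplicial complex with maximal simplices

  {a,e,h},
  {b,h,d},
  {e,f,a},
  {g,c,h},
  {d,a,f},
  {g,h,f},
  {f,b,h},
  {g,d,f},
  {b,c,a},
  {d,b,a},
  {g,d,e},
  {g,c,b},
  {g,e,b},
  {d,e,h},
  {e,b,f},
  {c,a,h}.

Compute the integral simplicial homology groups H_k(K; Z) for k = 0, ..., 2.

H_0 ≅ Z,  H_1 ≅ Z^2,  H_2 ≅ Z.

K has 8 vertices, 24 edges, 16 triangles.
rank ∂_0 = 0, rank ∂_1 = 7 ⇒ b_0 = 8 − 0 − 7 = 1; all invariant factors of ∂_1 are 1 so no torsion. So H_0 = Z.
rank ∂_1 = 7, rank ∂_2 = 15 ⇒ b_1 = 24 − 7 − 15 = 2; all invariant factors of ∂_2 are 1 so no torsion. So H_1 = Z^2.
rank ∂_2 = 15, rank ∂_3 = 0 ⇒ b_2 = 16 − 15 − 0 = 1. So H_2 = Z.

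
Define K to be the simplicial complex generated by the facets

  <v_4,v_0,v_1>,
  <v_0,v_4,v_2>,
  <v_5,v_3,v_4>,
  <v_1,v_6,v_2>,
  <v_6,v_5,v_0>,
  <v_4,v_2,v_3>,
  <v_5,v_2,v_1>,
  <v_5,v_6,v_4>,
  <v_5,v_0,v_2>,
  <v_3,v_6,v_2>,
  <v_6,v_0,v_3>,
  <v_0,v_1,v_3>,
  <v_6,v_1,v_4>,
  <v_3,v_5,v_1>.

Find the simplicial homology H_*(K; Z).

H_0 ≅ Z,  H_1 ≅ Z^2,  H_2 ≅ Z.

Order the vertices as v_0 < v_1 < v_2 < v_3 < v_4 < v_5 < v_6. Listing each simplex with vertices in this order, K has dimension 2 with simplices:

  0-simplices (7): [v_0], [v_1], [v_2], [v_3], [v_4], [v_5], [v_6]
  1-simplices (21): (21 of them)
  2-simplices (14): (14 of them)

Hence C_0 ≅ Z^7, C_1 ≅ Z^21, C_2 ≅ Z^14.

The boundary map ∂_1: C_1 → C_0 maps an edge to its endpoints' difference, ∂[p,q] = q − p. For instance
  ∂[v_2,v_6] = [v_6] − [v_2].
The resulting 7×21 matrix has rank 6, and its Smith normal form has invariant factors (1,1,1,1,1,1).

Boundary ∂_2: C_2 → C_1 acts by ∂[p,q,r] = [q,r] − [p,r] + [p,q]. For instance
  ∂[v_1,v_2,v_6] = [v_2,v_6] − [v_1,v_6] + [v_1,v_2],
  ∂[v_0,v_2,v_5] = [v_2,v_5] − [v_0,v_5] + [v_0,v_2].
This gives a 21×14 integer matrix of rank 13; reducing to Smith normal form yields diagonal entries (1,1,1,1,1,1,1,1,1,1,1,1,1).

From H_k ≅ ker(∂_k) / im(∂_{k+1}) we obtain:

  H_0: rank C_0 − rank ∂_1 = 7 − 6 = 1, and the invariant factors of ∂_1 are all 1, so H_0 ≅ Z.
  H_1: rank ker ∂_1 − rank ∂_2 = (21 − 6) − 13 = 2, and the invariant factors of ∂_2 are all 1, so H_1 ≅ Z^2.
  H_2: rank ker ∂_2 − rank ∂_3 = (14 − 13) − 0 = 1, and there is no ∂_3, so H_2 ≅ Z.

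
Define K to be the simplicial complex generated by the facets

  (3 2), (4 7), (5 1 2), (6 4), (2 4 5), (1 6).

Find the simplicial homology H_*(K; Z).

H_0 ≅ Z,  H_1 ≅ Z,  H_2 = 0.

Order the vertices as 1 < 2 < 3 < 4 < 5 < 6 < 7. Listing each simplex with vertices in this order, K has dimension 2 with simplices:

  0-simplices (7): [1], [2], [3], [4], [5], [6], [7]
  1-simplices (9): [1,2], [1,5], [1,6], [2,3], [2,4], [2,5], [4,5], [4,6], [4,7]
  2-simplices (2): [1,2,5], [2,4,5]

giving chain groups C_0 ≅ Z^7, C_1 ≅ Z^9, C_2 ≅ Z^2.

The boundary map ∂_1: C_1 → C_0 sends each edge [p,q] (with p < q) to q − p.
The resulting 7×9 matrix has rank 6, and its Smith normal form has invariant factors (1,1,1,1,1,1).

∂_2: C_2 → C_1 maps a triangle to the signed sum of its edges. For instance
  ∂[2,4,5] = [4,5] − [2,5] + [2,4],
  ∂[1,2,5] = [2,5] − [1,5] + [1,2].
The resulting 9×2 matrix has rank 2, and its Smith normal form has invariant factors (1,1).

Computing H_k = (kernel of ∂_k) / (image of ∂_{k+1}):

  H_0: rank C_0 − rank ∂_1 = 7 − 6 = 1, and the invariant factors of ∂_1 are all 1, so H_0 ≅ Z.
  H_1: rank ker ∂_1 − rank ∂_2 = (9 − 6) − 2 = 1, and the invariant factors of ∂_2 are all 1, so H_1 ≅ Z.
  H_2: rank ker ∂_2 − rank ∂_3 = (2 − 2) − 0 = 0, and there is no ∂_3, so H_2 ≅ 0.

As a check, the Euler characteristic is 7 − 9 + 2 = 0, which agrees with 1 − 1 + 0 = 0.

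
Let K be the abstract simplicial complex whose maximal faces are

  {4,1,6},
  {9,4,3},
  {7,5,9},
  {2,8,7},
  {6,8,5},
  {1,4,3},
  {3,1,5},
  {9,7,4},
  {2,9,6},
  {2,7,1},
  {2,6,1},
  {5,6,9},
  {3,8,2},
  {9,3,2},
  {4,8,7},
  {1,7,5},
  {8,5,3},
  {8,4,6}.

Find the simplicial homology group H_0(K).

H_0 ≅ Z.

Take the total order 1 < 2 < 3 < 4 < 5 < 6 < 7 < 8 < 9 on the vertex set. Then K (dimension 2) consists of the simplices:

  0-simplices (9): [1], [2], [3], [4], [5], [6], [7], [8], [9]
  1-simplices (27): (27 of them)
  2-simplices (18): [1,2,6], [1,2,7], [1,3,4], [1,3,5], [1,4,6], [1,5,7], [2,3,8], [2,3,9], [2,6,9], [2,7,8], [3,4,9], [3,5,8], [4,6,8], [4,7,8], [4,7,9], [5,6,8], [5,6,9], [5,7,9]

so the chain groups are C_0 ≅ Z^9, C_1 ≅ Z^27, C_2 ≅ Z^18.

The boundary map ∂_1: C_1 → C_0 maps an edge to its endpoints' difference, ∂[p,q] = q − p.
As a 9×27 matrix over Z this has rank 8, with invariant factors (1,1,1,1,1,1,1,1).

The boundary map ∂_2: C_2 → C_1 acts by ∂[p,q,r] = [q,r] − [p,r] + [p,q]. For instance
  ∂[5,6,9] = [6,9] − [5,9] + [5,6],
  ∂[1,2,7] = [2,7] − [1,7] + [1,2].
As a 27×18 matrix over Z this has rank 17, with invariant factors (1,1,1,1,1,1,1,1,1,1,1,1,1,1,1,1,1).

Reading off H_k = ker ∂_k / im ∂_{k+1}:

  H_0: rank C_0 − rank ∂_1 = 9 − 8 = 1, and the invariant factors of ∂_1 are all 1, so H_0 = Z.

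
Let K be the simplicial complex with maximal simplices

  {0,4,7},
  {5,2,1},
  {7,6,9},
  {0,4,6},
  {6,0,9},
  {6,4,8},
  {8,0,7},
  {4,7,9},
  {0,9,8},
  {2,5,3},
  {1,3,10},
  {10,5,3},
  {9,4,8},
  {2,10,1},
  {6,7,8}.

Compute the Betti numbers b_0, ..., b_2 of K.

We work with the vertex ordering 0 < 1 < 2 < 3 < 4 < 5 < 6 < 7 < 8 < 9 < 10. The simplices of K, each written with vertices in increasing order, are:

  0-simplices (11): [0], [1], [2], [3], [4], [5], [6], [7], [8], [9], [10]
  1-simplices (25): (25 of them)
  2-simplices (15): [0,4,6], [0,4,7], [0,6,9], [0,7,8], [0,8,9], [1,2,5], [1,2,10], [1,3,10], [2,3,5], [3,5,10], [4,6,8], [4,7,9], [4,8,9], [6,7,8], [6,7,9]

so the chain groups are C_0 ≅ Z^11, C_1 ≅ Z^25, C_2 ≅ Z^15.

The boundary map ∂_1: C_1 → C_0 is given by ∂[p,q] = [q] − [p]. For instance
  ∂[7,8] = [8] − [7].
This gives a 11×25 integer matrix of rank 9; reducing to Smith normal form yields diagonal entries (1,1,1,1,1,1,1,1,1).

Boundary ∂_2: C_2 → C_1 sends each 2-simplex [p,q,r] to [q,r] − [p,r] + [p,q]. For instance
  ∂[0,6,9] = [6,9] − [0,9] + [0,6],
  ∂[4,7,9] = [7,9] − [4,9] + [4,7].
The 25×15 boundary matrix has rank 15 and Smith normal form diag(1,1,1,1,1,1,1,1,1,1,1,1,1,1,2).

Reading off H_k = ker ∂_k / im ∂_{k+1}:

  H_0: rank C_0 − rank ∂_1 = 11 − 9 = 2, and the invariant factors of ∂_1 are all 1, so H_0 = Z^2.
  H_1: rank ker ∂_1 − rank ∂_2 = (25 − 9) − 15 = 1, and ∂_2 has invariant factor 2 > 1, so H_1 = Z ⊕ Z/2.
  H_2: rank ker ∂_2 − rank ∂_3 = (15 − 15) − 0 = 0, and there is no ∂_3, so H_2 = 0.

As a check, the Euler characteristic is 11 − 25 + 15 = 1, which agrees with 2 − 1 + 0 = 1.
(K is a triangulation of the disjoint union of the real projective plane RP^2 and the Möbius band.)

Hence the Betti numbers are b_0 = 2, b_1 = 1, b_2 = 0.

b_0 = 2, b_1 = 1, b_2 = 0.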